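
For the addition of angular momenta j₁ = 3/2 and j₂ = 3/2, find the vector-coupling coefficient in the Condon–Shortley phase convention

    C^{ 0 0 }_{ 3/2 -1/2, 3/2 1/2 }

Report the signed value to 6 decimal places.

triangle: 3!·0!·0!/4! = 6/24
(j±m)!: 1!·2!·2!·1!·0!·0! = 4
prefactor² = (2J+1)·Δ·N² = 1
  k=2: +1/(2!·1!·0!·0!·0!·0!) = 1/2
Σ = 1/2  ⇒  CG² = 1·1/2² = 1/4
CG = +√(1/4) = +0.500000

+√(1/4) ≈ +0.500000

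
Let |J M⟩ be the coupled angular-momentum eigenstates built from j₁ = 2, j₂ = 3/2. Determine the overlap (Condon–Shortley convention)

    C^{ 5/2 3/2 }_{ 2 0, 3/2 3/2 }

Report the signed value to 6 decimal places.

−√(18/35) ≈ -0.717137

√[6·1!3!2!/7! · 2!2!3!0!4!1!] = √(288/35)
  +(−1)^1/∏(1,0,1,2,2,0)! = -1/4  (running -1/4)
⟨..|..⟩ = √(288/35)·(-1/4) = -0.717137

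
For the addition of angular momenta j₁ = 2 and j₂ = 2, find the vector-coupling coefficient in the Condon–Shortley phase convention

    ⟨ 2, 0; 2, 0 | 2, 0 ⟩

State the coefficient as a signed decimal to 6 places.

triangle: 2!*2!*2!/7! = 8/5040
(j±m)!: 2!*2!*2!*2!*2!*2! = 64
prefactor² = (2J+1)*Δ*N² = 32/63
  k=0: +1/(0!*2!*2!*2!*0!*0!) = 1/8
  k=1: −1/(1!*1!*1!*1!*1!*1!) = -1
  k=2: +1/(2!*0!*0!*0!*2!*2!) = 1/8
Σ = -3/4  ⇒  CG² = 32/63*(-3/4)² = 2/7
CG = −√(2/7) = -0.534522

-0.534522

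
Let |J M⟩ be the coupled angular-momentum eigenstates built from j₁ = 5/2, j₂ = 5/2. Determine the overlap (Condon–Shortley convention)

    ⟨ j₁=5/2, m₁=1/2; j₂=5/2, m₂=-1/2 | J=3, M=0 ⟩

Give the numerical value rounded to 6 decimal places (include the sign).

−√(4/45) = -0.298142

√[7·2!3!3!/9! · 3!2!2!3!3!3!] = √(36/5)
  +(−1)^0/∏(0,2,2,2,1,1)! = 1/8  (running 1/8)
  +(−1)^1/∏(1,1,1,1,2,2)! = -1/4  (running -1/8)
  +(−1)^2/∏(2,0,0,0,3,3)! = 1/72  (running -1/9)
⟨..|..⟩ = √(36/5)·(-1/9) = -0.298142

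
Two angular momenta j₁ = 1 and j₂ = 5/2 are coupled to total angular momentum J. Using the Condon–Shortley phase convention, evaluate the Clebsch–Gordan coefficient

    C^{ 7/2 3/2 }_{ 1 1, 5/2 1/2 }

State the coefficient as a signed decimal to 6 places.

+0.690066  (= +√(10/21))

√[8·0!2!5!/8! · 2!0!3!2!5!2!] = √(1920/7)
  +(−1)^0/∏(0,0,0,3,2,2)! = 1/24  (running 1/24)
⟨..|..⟩ = √(1920/7)·(1/24) = +0.690066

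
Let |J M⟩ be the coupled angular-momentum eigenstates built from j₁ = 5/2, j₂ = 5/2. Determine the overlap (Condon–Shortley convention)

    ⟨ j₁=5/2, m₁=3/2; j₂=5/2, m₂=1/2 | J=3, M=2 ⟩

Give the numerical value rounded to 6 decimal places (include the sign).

−√(1/12) = -0.288675

triangle: 2!*3!*3!/9! = 72/362880
(j±m)!: 4!*1!*3!*2!*5!*1! = 34560
prefactor² = (2J+1)*Δ*N² = 48
  k=0: +1/(0!*2!*1!*3!*2!*0!) = 1/24
  k=1: −1/(1!*1!*0!*2!*3!*1!) = -1/12
Σ = -1/24  ⇒  CG² = 48*(-1/24)² = 1/12
CG = −√(1/12) = -0.288675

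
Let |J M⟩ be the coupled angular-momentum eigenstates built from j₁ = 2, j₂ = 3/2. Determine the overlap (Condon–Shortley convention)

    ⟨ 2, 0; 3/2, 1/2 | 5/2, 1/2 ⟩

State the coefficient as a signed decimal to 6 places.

j₁+j₂−J=1  J+j₁−j₂=3  J−j₁+j₂=2  j₁+j₂+J+1=7
(j₁±m₁, j₂±m₂, J±M) = (2,2,2,1,3,2)
P² = 48/35
sum k=0..1:
  [0] +1/4 = 1/4
  [1] −1/2 = -1/2
S = -1/4
C² = P²·S² = 3/35 ; C = -0.292770

−√(3/35) ≈ -0.292770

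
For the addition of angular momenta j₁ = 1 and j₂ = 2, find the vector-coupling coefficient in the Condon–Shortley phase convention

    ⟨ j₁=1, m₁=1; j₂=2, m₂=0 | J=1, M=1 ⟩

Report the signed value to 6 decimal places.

j₁+j₂−J=2  J+j₁−j₂=0  J−j₁+j₂=2  j₁+j₂+J+1=5
(j₁±m₁, j₂±m₂, J±M) = (2,0,2,2,2,0)
P² = 8/5
sum k=0..0:
  [0] +1/4 = 1/4
S = 1/4
C² = P²·S² = 1/10 ; C = +0.316228

+0.316228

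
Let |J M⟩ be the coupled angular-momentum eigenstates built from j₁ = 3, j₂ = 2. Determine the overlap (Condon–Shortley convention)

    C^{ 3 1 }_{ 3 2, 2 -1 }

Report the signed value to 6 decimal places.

triangle: 2!×4!×2!/9! = 96/362880
(j±m)!: 5!×1!×1!×3!×4!×2! = 34560
prefactor² = (2J+1)×Δ×N² = 64
  k=0: +1/(0!×2!×1!×1!×3!×1!) = 1/12
  k=1: −1/(1!×1!×0!×0!×4!×2!) = -1/48
Σ = 1/16  ⇒  CG² = 64×1/16² = 1/4
CG = +√(1/4) = +0.500000

+0.500000  (= +√(1/4))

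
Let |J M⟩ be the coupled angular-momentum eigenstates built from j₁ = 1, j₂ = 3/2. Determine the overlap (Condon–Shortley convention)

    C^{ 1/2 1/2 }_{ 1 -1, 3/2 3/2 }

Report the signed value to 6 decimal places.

triangle: 2!·0!·1!/4! = 2/24
(j±m)!: 0!·2!·3!·0!·1!·0! = 12
prefactor² = (2J+1)·Δ·N² = 2
  k=2: +1/(2!·0!·0!·1!·0!·0!) = 1/2
Σ = 1/2  ⇒  CG² = 2·1/2² = 1/2
CG = +√(1/2) = +0.707107

+0.707107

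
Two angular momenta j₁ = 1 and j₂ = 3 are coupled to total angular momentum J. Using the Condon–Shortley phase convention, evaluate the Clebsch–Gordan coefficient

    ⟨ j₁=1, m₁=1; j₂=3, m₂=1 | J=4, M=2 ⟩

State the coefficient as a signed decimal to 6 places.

j₁+j₂−J=0  J+j₁−j₂=2  J−j₁+j₂=6  j₁+j₂+J+1=9
(j₁±m₁, j₂±m₂, J±M) = (2,0,4,2,6,2)
P² = 34560/7
sum k=0..0:
  [0] +1/96 = 1/96
S = 1/96
C² = P²·S² = 15/28 ; C = +0.731925

+√(15/28) = +0.731925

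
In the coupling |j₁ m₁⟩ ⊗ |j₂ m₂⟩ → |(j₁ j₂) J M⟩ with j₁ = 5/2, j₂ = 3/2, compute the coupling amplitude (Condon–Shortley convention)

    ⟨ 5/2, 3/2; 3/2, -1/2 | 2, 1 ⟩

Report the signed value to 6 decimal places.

+0.154303

triangle: 2!×3!×1!/7! = 12/5040
(j±m)!: 4!×1!×1!×2!×3!×1! = 288
prefactor² = (2J+1)×Δ×N² = 24/7
  k=0: +1/(0!×2!×1!×1!×2!×0!) = 1/4
  k=1: −1/(1!×1!×0!×0!×3!×1!) = -1/6
Σ = 1/12  ⇒  CG² = 24/7×1/12² = 1/42
CG = +√(1/42) = +0.154303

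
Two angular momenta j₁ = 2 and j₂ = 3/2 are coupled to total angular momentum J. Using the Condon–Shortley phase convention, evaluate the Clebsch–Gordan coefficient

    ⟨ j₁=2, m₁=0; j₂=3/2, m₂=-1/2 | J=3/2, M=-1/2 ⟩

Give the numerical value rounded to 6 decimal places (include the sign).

-0.447214

triangle: 2!*2!*1!/6! = 4/720
(j±m)!: 2!*2!*1!*2!*1!*2! = 16
prefactor² = (2J+1)*Δ*N² = 16/45
  k=0: +1/(0!*2!*2!*1!*0!*0!) = 1/4
  k=1: −1/(1!*1!*1!*0!*1!*1!) = -1
Σ = -3/4  ⇒  CG² = 16/45*(-3/4)² = 1/5
CG = −√(1/5) = -0.447214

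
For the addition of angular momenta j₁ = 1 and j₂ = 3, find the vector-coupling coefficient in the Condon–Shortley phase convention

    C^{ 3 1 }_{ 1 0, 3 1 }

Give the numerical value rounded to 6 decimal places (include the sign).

√[7·1!1!5!/8! · 1!1!4!2!4!2!] = √(48)
  +(−1)^0/∏(0,1,1,4,0,1)! = 1/24  (running 1/24)
  +(−1)^1/∏(1,0,0,3,1,2)! = -1/12  (running -1/24)
⟨..|..⟩ = √(48)·(-1/24) = -0.288675

-0.288675  (= −√(1/12))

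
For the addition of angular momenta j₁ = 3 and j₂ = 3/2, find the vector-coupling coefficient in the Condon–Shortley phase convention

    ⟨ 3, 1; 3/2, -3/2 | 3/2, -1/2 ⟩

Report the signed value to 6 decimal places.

+0.338062

√[4·3!3!0!/7! · 4!2!0!3!1!2!] = √(576/35)
  +(−1)^0/∏(0,3,2,0,1,0)! = 1/12  (running 1/12)
⟨..|..⟩ = √(576/35)·(1/12) = +0.338062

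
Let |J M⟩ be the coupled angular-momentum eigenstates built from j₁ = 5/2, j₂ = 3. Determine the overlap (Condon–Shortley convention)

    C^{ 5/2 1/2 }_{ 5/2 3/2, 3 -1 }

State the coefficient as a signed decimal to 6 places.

√[6·3!2!3!/9! · 4!1!2!4!3!2!] = √(576/35)
  +(−1)^0/∏(0,3,1,2,1,1)! = 1/12  (running 1/12)
  +(−1)^1/∏(1,2,0,1,2,2)! = -1/8  (running -1/24)
⟨..|..⟩ = √(576/35)·(-1/24) = -0.169031

-0.169031  (= −√(1/35))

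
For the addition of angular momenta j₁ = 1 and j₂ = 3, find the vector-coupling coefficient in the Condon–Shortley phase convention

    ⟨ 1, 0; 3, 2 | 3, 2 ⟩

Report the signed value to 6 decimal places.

triangle: 1!·1!·5!/8! = 120/40320
(j±m)!: 1!·1!·5!·1!·5!·1! = 14400
prefactor² = (2J+1)·Δ·N² = 300
  k=0: +1/(0!·1!·1!·5!·0!·0!) = 1/120
  k=1: −1/(1!·0!·0!·4!·1!·1!) = -1/24
Σ = -1/30  ⇒  CG² = 300·(-1/30)² = 1/3
CG = −√(1/3) = -0.577350

−√(1/3) ≈ -0.577350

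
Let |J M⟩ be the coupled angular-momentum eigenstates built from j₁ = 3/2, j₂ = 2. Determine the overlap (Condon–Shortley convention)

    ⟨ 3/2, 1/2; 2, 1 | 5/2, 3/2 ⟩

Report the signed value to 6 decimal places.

triangle: 1!×2!×3!/7! = 12/5040
(j±m)!: 2!×1!×3!×1!×4!×1! = 288
prefactor² = (2J+1)×Δ×N² = 144/35
  k=0: +1/(0!×1!×1!×3!×1!×0!) = 1/6
  k=1: −1/(1!×0!×0!×2!×2!×1!) = -1/4
Σ = -1/12  ⇒  CG² = 144/35×(-1/12)² = 1/35
CG = −√(1/35) = -0.169031

−√(1/35) = -0.169031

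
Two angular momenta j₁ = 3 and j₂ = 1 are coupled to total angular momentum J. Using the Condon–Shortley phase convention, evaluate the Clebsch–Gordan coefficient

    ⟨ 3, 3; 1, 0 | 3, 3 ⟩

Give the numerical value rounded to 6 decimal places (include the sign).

+√(3/4) = +0.866025

j₁+j₂−J=1  J+j₁−j₂=5  J−j₁+j₂=1  j₁+j₂+J+1=8
(j₁±m₁, j₂±m₂, J±M) = (6,0,1,1,6,0)
P² = 10800
sum k=0..0:
  [0] +1/120 = 1/120
S = 1/120
C² = P²·S² = 3/4 ; C = +0.866025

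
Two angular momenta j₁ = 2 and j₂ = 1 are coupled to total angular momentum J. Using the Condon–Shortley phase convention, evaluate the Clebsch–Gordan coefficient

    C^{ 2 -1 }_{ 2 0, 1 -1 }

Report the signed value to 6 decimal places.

+0.707107  (= +√(1/2))

√[5·1!3!1!/6! · 2!2!0!2!1!3!] = √(2)
  +(−1)^0/∏(0,1,2,0,1,1)! = 1/2  (running 1/2)
⟨..|..⟩ = √(2)·(1/2) = +0.707107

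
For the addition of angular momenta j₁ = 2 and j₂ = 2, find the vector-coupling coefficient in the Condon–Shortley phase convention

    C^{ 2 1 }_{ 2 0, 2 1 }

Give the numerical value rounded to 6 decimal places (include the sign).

−√(1/14) ≈ -0.267261

j₁+j₂−J=2  J+j₁−j₂=2  J−j₁+j₂=2  j₁+j₂+J+1=7
(j₁±m₁, j₂±m₂, J±M) = (2,2,3,1,3,1)
P² = 8/7
sum k=1..2:
  [1] −1/2 = -1/2
  [2] +1/4 = 1/4
S = -1/4
C² = P²·S² = 1/14 ; C = -0.267261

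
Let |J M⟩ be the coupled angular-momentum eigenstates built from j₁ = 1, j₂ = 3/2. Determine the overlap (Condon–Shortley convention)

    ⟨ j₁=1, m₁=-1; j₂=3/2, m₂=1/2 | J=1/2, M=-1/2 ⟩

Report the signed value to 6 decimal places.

+0.408248  (= +√(1/6))

√[2·2!0!1!/4! · 0!2!2!1!0!1!] = √(2/3)
  +(−1)^2/∏(2,0,0,0,0,1)! = 1/2  (running 1/2)
⟨..|..⟩ = √(2/3)·(1/2) = +0.408248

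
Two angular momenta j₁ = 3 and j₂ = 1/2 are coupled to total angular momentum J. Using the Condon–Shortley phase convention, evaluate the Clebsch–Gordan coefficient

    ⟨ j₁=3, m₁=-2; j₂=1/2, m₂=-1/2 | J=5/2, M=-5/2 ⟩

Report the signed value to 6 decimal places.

+0.377964  (= +√(1/7))

triangle: 1!*5!*0!/7! = 120/5040
(j±m)!: 1!*5!*0!*1!*0!*5! = 14400
prefactor² = (2J+1)*Δ*N² = 14400/7
  k=0: +1/(0!*1!*5!*0!*0!*0!) = 1/120
Σ = 1/120  ⇒  CG² = 14400/7*1/120² = 1/7
CG = +√(1/7) = +0.377964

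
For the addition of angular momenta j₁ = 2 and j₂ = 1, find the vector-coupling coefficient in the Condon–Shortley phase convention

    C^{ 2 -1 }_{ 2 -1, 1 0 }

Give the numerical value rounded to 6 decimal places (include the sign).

-0.408248  (= −√(1/6))

j₁+j₂−J=1  J+j₁−j₂=3  J−j₁+j₂=1  j₁+j₂+J+1=6
(j₁±m₁, j₂±m₂, J±M) = (1,3,1,1,1,3)
P² = 3/2
sum k=0..1:
  [0] +1/6 = 1/6
  [1] −1/2 = -1/2
S = -1/3
C² = P²·S² = 1/6 ; C = -0.408248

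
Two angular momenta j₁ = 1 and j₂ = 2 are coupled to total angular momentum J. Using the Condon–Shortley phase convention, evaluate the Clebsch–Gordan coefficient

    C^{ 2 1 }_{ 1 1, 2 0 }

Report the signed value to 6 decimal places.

j₁+j₂−J=1  J+j₁−j₂=1  J−j₁+j₂=3  j₁+j₂+J+1=6
(j₁±m₁, j₂±m₂, J±M) = (2,0,2,2,3,1)
P² = 2
sum k=0..0:
  [0] +1/2 = 1/2
S = 1/2
C² = P²·S² = 1/2 ; C = +0.707107

+√(1/2) = +0.707107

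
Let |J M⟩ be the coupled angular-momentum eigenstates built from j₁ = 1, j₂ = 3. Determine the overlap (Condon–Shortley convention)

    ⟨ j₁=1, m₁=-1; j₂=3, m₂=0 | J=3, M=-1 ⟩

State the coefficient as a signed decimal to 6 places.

-0.707107

√[7·1!1!5!/8! · 0!2!3!3!2!4!] = √(72)
  +(−1)^1/∏(1,0,1,2,0,3)! = -1/12  (running -1/12)
⟨..|..⟩ = √(72)·(-1/12) = -0.707107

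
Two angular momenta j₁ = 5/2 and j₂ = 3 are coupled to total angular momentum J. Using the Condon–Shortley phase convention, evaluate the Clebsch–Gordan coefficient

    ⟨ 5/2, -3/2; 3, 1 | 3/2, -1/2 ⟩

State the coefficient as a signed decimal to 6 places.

j₁+j₂−J=4  J+j₁−j₂=1  J−j₁+j₂=2  j₁+j₂+J+1=8
(j₁±m₁, j₂±m₂, J±M) = (1,4,4,2,1,2)
P² = 384/35
sum k=3..4:
  [3] −1/6 = -1/6
  [4] +1/48 = 1/48
S = -7/48
C² = P²·S² = 7/30 ; C = -0.483046

-0.483046  (= −√(7/30))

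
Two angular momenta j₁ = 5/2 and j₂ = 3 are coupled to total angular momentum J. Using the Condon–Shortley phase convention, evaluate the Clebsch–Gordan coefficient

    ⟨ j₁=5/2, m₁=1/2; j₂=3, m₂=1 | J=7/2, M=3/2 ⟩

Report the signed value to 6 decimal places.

-0.487950

triangle: 2!·3!·4!/10! = 288/3628800
(j±m)!: 3!·2!·4!·2!·5!·2! = 138240
prefactor² = (2J+1)·Δ·N² = 3072/35
  k=0: +1/(0!·2!·2!·4!·1!·0!) = 1/96
  k=1: −1/(1!·1!·1!·3!·2!·1!) = -1/12
  k=2: +1/(2!·0!·0!·2!·3!·2!) = 1/48
Σ = -5/96  ⇒  CG² = 3072/35·(-5/96)² = 5/21
CG = −√(5/21) = -0.487950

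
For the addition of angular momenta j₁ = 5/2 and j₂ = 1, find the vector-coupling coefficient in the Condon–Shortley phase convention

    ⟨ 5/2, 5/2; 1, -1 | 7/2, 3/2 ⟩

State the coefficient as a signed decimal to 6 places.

+0.218218  (= +√(1/21))

j₁+j₂−J=0  J+j₁−j₂=5  J−j₁+j₂=2  j₁+j₂+J+1=8
(j₁±m₁, j₂±m₂, J±M) = (5,0,0,2,5,2)
P² = 19200/7
sum k=0..0:
  [0] +1/240 = 1/240
S = 1/240
C² = P²·S² = 1/21 ; C = +0.218218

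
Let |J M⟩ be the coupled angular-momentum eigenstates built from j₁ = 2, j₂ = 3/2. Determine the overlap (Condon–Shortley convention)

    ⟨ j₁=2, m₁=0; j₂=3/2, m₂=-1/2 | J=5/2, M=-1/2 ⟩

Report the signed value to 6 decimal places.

+0.292770  (= +√(3/35))

triangle: 1!*3!*2!/7! = 12/5040
(j±m)!: 2!*2!*1!*2!*2!*3! = 96
prefactor² = (2J+1)*Δ*N² = 48/35
  k=0: +1/(0!*1!*2!*1!*1!*1!) = 1/2
  k=1: −1/(1!*0!*1!*0!*2!*2!) = -1/4
Σ = 1/4  ⇒  CG² = 48/35*1/4² = 3/35
CG = +√(3/35) = +0.292770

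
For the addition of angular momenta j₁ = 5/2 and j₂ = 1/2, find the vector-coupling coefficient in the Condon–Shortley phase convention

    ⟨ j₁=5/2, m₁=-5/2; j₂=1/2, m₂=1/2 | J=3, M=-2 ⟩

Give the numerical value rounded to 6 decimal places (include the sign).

triangle: 0!·5!·1!/7! = 120/5040
(j±m)!: 0!·5!·1!·0!·1!·5! = 14400
prefactor² = (2J+1)·Δ·N² = 2400
  k=0: +1/(0!·0!·5!·1!·0!·0!) = 1/120
Σ = 1/120  ⇒  CG² = 2400·1/120² = 1/6
CG = +√(1/6) = +0.408248

+√(1/6) = +0.408248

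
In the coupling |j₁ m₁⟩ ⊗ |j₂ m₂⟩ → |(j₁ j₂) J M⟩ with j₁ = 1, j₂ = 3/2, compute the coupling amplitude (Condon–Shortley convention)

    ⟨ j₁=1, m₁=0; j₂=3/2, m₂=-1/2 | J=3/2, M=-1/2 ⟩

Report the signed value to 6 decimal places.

+√(1/15) ≈ +0.258199

j₁+j₂−J=1  J+j₁−j₂=1  J−j₁+j₂=2  j₁+j₂+J+1=5
(j₁±m₁, j₂±m₂, J±M) = (1,1,1,2,1,2)
P² = 4/15
sum k=0..1:
  [0] +1/1 = 1
  [1] −1/2 = -1/2
S = 1/2
C² = P²·S² = 1/15 ; C = +0.258199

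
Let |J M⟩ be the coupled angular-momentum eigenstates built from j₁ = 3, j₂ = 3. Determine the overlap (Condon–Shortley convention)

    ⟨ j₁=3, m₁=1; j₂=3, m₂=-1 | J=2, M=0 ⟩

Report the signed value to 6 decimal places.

j₁+j₂−J=4  J+j₁−j₂=2  J−j₁+j₂=2  j₁+j₂+J+1=9
(j₁±m₁, j₂±m₂, J±M) = (4,2,2,4,2,2)
P² = 256/21
sum k=0..2:
  [0] +1/96 = 1/96
  [1] −1/6 = -1/6
  [2] +1/16 = 1/16
S = -3/32
C² = P²·S² = 3/28 ; C = -0.327327

-0.327327  (= −√(3/28))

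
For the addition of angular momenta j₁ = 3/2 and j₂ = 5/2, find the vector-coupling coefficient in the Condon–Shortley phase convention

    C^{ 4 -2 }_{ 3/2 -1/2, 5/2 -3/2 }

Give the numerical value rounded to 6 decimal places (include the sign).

triangle: 0!*3!*5!/9! = 720/362880
(j±m)!: 1!*2!*1!*4!*2!*6! = 69120
prefactor² = (2J+1)*Δ*N² = 8640/7
  k=0: +1/(0!*0!*2!*1!*1!*4!) = 1/48
Σ = 1/48  ⇒  CG² = 8640/7*1/48² = 15/28
CG = +√(15/28) = +0.731925

+0.731925  (= +√(15/28))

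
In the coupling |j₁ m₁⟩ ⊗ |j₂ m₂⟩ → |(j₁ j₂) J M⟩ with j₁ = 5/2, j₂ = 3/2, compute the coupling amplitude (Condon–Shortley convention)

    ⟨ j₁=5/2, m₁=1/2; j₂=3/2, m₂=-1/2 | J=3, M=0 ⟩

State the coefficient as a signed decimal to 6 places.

triangle: 1!×4!×2!/8! = 48/40320
(j±m)!: 3!×2!×1!×2!×3!×3! = 864
prefactor² = (2J+1)×Δ×N² = 36/5
  k=0: +1/(0!×1!×2!×1!×2!×1!) = 1/4
  k=1: −1/(1!×0!×1!×0!×3!×2!) = -1/12
Σ = 1/6  ⇒  CG² = 36/5×1/6² = 1/5
CG = +√(1/5) = +0.447214

+0.447214  (= +√(1/5))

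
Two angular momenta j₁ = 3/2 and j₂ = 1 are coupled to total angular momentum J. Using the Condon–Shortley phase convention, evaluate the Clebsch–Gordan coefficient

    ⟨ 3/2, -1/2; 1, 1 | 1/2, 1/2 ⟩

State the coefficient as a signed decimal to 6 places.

+0.408248  (= +√(1/6))

√[2·2!1!0!/4! · 1!2!2!0!1!0!] = √(2/3)
  +(−1)^2/∏(2,0,0,0,1,0)! = 1/2  (running 1/2)
⟨..|..⟩ = √(2/3)·(1/2) = +0.408248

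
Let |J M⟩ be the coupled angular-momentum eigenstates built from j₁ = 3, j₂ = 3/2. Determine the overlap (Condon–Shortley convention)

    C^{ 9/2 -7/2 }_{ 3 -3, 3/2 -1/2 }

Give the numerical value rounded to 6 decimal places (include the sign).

j₁+j₂−J=0  J+j₁−j₂=6  J−j₁+j₂=3  j₁+j₂+J+1=10
(j₁±m₁, j₂±m₂, J±M) = (0,6,1,2,1,8)
P² = 691200
sum k=0..0:
  [0] +1/1440 = 1/1440
S = 1/1440
C² = P²·S² = 1/3 ; C = +0.577350

+√(1/3) = +0.577350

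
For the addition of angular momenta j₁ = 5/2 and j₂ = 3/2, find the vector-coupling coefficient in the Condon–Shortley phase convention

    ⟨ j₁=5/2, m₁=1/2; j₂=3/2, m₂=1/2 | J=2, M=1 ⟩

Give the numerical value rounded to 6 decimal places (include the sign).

−√(25/84) = -0.545545

√[5·2!3!1!/7! · 3!2!2!1!3!1!] = √(12/7)
  +(−1)^1/∏(1,1,1,1,2,0)! = -1/2  (running -1/2)
  +(−1)^2/∏(2,0,0,0,3,1)! = 1/12  (running -5/12)
⟨..|..⟩ = √(12/7)·(-5/12) = -0.545545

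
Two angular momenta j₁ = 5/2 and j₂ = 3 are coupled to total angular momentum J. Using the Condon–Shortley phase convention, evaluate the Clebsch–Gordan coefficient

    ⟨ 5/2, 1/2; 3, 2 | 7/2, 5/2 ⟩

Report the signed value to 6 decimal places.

-0.178174  (= −√(2/63))

triangle: 2!×3!×4!/10! = 288/3628800
(j±m)!: 3!×2!×5!×1!×6!×1! = 1036800
prefactor² = (2J+1)×Δ×N² = 4608/7
  k=1: −1/(1!×1!×1!×4!×2!×0!) = -1/48
  k=2: +1/(2!×0!×0!×3!×3!×1!) = 1/72
Σ = -1/144  ⇒  CG² = 4608/7×(-1/144)² = 2/63
CG = −√(2/63) = -0.178174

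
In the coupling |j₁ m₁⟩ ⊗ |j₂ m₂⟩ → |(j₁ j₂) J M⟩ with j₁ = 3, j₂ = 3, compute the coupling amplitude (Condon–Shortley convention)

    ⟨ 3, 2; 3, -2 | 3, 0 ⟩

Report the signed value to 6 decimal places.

+0.408248  (= +√(1/6))

triangle: 3!*3!*3!/10! = 216/3628800
(j±m)!: 5!*1!*1!*5!*3!*3! = 518400
prefactor² = (2J+1)*Δ*N² = 216
  k=0: +1/(0!*3!*1!*1!*2!*2!) = 1/24
  k=1: −1/(1!*2!*0!*0!*3!*3!) = -1/72
Σ = 1/36  ⇒  CG² = 216*1/36² = 1/6
CG = +√(1/6) = +0.408248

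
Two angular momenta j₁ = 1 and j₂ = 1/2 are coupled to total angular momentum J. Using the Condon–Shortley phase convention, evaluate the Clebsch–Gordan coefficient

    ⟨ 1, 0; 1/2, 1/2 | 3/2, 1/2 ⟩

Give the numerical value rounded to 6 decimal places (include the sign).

+√(2/3) = +0.816497

√[4·0!2!1!/4! · 1!1!1!0!2!1!] = √(2/3)
  +(−1)^0/∏(0,0,1,1,1,0)! = 1  (running 1)
⟨..|..⟩ = √(2/3)·(1) = +0.816497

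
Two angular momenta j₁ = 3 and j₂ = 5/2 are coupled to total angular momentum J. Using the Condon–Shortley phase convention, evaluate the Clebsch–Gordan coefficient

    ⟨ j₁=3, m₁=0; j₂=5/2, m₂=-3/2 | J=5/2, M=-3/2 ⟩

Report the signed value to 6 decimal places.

-0.483046

triangle: 3!×3!×2!/9! = 72/362880
(j±m)!: 3!×3!×1!×4!×1!×4! = 20736
prefactor² = (2J+1)×Δ×N² = 864/35
  k=0: +1/(0!×3!×3!×1!×0!×1!) = 1/36
  k=1: −1/(1!×2!×2!×0!×1!×2!) = -1/8
Σ = -7/72  ⇒  CG² = 864/35×(-7/72)² = 7/30
CG = −√(7/30) = -0.483046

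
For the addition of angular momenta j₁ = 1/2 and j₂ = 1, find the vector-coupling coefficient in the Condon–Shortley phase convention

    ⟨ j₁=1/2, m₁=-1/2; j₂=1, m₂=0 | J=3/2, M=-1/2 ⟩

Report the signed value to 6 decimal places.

j₁+j₂−J=0  J+j₁−j₂=1  J−j₁+j₂=2  j₁+j₂+J+1=4
(j₁±m₁, j₂±m₂, J±M) = (0,1,1,1,1,2)
P² = 2/3
sum k=0..0:
  [0] +1/1 = 1
S = 1
C² = P²·S² = 2/3 ; C = +0.816497

+√(2/3) = +0.816497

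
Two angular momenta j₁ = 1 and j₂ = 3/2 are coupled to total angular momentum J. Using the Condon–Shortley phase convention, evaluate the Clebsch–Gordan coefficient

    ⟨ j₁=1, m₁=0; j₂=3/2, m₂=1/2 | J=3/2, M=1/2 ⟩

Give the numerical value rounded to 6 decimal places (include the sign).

−√(1/15) = -0.258199

√[4·1!1!2!/5! · 1!1!2!1!2!1!] = √(4/15)
  +(−1)^0/∏(0,1,1,2,0,0)! = 1/2  (running 1/2)
  +(−1)^1/∏(1,0,0,1,1,1)! = -1  (running -1/2)
⟨..|..⟩ = √(4/15)·(-1/2) = -0.258199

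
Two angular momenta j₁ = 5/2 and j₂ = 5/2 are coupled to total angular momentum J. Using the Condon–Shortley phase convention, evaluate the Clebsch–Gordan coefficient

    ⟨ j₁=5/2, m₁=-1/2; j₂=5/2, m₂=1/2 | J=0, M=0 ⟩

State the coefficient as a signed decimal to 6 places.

triangle: 5!×0!×0!/6! = 120/720
(j±m)!: 2!×3!×3!×2!×0!×0! = 144
prefactor² = (2J+1)×Δ×N² = 24
  k=3: −1/(3!×2!×0!×0!×0!×0!) = -1/12
Σ = -1/12  ⇒  CG² = 24×(-1/12)² = 1/6
CG = −√(1/6) = -0.408248

−√(1/6) ≈ -0.408248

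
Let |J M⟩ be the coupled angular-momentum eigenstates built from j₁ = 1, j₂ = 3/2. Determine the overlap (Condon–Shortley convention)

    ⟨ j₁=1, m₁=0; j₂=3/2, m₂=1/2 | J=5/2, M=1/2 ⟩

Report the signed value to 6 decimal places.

√[6·0!2!3!/6! · 1!1!2!1!3!2!] = √(12/5)
  +(−1)^0/∏(0,0,1,2,1,1)! = 1/2  (running 1/2)
⟨..|..⟩ = √(12/5)·(1/2) = +0.774597

+0.774597  (= +√(3/5))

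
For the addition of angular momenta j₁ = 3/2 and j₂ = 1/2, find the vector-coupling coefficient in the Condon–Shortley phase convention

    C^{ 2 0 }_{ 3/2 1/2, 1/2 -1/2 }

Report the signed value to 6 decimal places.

+0.707107

√[5·0!3!1!/5! · 2!1!0!1!2!2!] = √(2)
  +(−1)^0/∏(0,0,1,0,2,1)! = 1/2  (running 1/2)
⟨..|..⟩ = √(2)·(1/2) = +0.707107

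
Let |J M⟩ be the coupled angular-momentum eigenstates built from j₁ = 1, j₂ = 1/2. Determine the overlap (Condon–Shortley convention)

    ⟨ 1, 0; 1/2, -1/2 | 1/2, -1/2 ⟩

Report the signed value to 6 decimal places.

√[2·1!1!0!/3! · 1!1!0!1!0!1!] = √(1/3)
  +(−1)^0/∏(0,1,1,0,0,0)! = 1  (running 1)
⟨..|..⟩ = √(1/3)·(1) = +0.577350

+√(1/3) ≈ +0.577350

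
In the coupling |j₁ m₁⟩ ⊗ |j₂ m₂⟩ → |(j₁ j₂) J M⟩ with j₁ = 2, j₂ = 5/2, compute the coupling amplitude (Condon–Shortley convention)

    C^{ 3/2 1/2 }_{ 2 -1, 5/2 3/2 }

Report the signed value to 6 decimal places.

+0.138013

triangle: 3!×1!×2!/7! = 12/5040
(j±m)!: 1!×3!×4!×1!×2!×1! = 288
prefactor² = (2J+1)×Δ×N² = 96/35
  k=2: +1/(2!×1!×1!×2!×0!×0!) = 1/4
  k=3: −1/(3!×0!×0!×1!×1!×1!) = -1/6
Σ = 1/12  ⇒  CG² = 96/35×1/12² = 2/105
CG = +√(2/105) = +0.138013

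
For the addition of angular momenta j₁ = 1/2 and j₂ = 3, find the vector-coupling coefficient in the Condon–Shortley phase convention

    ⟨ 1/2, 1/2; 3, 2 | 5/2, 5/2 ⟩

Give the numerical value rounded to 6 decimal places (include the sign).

√[6·1!0!5!/7! · 1!0!5!1!5!0!] = √(14400/7)
  +(−1)^0/∏(0,1,0,5,0,0)! = 1/120  (running 1/120)
⟨..|..⟩ = √(14400/7)·(1/120) = +0.377964

+√(1/7) ≈ +0.377964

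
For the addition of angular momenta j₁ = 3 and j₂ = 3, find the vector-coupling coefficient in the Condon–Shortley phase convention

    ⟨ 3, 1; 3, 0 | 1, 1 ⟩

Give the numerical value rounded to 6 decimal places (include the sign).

triangle: 5!×1!×1!/8! = 120/40320
(j±m)!: 4!×2!×3!×3!×2!×0! = 3456
prefactor² = (2J+1)×Δ×N² = 216/7
  k=2: +1/(2!×3!×0!×1!×1!×0!) = 1/12
Σ = 1/12  ⇒  CG² = 216/7×1/12² = 3/14
CG = +√(3/14) = +0.462910

+√(3/14) ≈ +0.462910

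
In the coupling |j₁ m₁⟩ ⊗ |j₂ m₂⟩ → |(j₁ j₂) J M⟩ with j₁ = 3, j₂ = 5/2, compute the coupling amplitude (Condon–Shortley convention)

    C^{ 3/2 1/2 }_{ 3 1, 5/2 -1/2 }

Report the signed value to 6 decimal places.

triangle: 4!·2!·1!/8! = 48/40320
(j±m)!: 4!·2!·2!·3!·2!·1! = 1152
prefactor² = (2J+1)·Δ·N² = 192/35
  k=1: −1/(1!·3!·1!·1!·1!·0!) = -1/6
  k=2: +1/(2!·2!·0!·0!·2!·1!) = 1/8
Σ = -1/24  ⇒  CG² = 192/35·(-1/24)² = 1/105
CG = −√(1/105) = -0.097590

-0.097590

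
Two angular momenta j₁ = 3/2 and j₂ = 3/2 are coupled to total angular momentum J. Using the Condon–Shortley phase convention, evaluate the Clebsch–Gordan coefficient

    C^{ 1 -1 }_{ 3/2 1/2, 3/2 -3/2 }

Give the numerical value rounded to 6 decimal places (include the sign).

triangle: 2!×1!×1!/5! = 2/120
(j±m)!: 2!×1!×0!×3!×0!×2! = 24
prefactor² = (2J+1)×Δ×N² = 6/5
  k=0: +1/(0!×2!×1!×0!×0!×1!) = 1/2
Σ = 1/2  ⇒  CG² = 6/5×1/2² = 3/10
CG = +√(3/10) = +0.547723

+0.547723  (= +√(3/10))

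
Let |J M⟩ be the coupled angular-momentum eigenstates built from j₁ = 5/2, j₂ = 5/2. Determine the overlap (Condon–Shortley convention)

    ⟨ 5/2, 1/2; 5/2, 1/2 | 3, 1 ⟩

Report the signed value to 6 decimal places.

−√(4/15) ≈ -0.516398

√[7·2!3!3!/9! · 3!2!3!2!4!2!] = √(48/5)
  +(−1)^0/∏(0,2,2,3,1,0)! = 1/24  (running 1/24)
  +(−1)^1/∏(1,1,1,2,2,1)! = -1/4  (running -5/24)
  +(−1)^2/∏(2,0,0,1,3,2)! = 1/24  (running -1/6)
⟨..|..⟩ = √(48/5)·(-1/6) = -0.516398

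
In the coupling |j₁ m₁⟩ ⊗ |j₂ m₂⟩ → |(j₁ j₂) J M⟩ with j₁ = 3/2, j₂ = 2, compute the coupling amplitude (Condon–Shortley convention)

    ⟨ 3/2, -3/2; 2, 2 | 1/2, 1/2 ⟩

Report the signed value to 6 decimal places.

-0.632456  (= −√(2/5))

j₁+j₂−J=3  J+j₁−j₂=0  J−j₁+j₂=1  j₁+j₂+J+1=5
(j₁±m₁, j₂±m₂, J±M) = (0,3,4,0,1,0)
P² = 72/5
sum k=3..3:
  [3] −1/6 = -1/6
S = -1/6
C² = P²·S² = 2/5 ; C = -0.632456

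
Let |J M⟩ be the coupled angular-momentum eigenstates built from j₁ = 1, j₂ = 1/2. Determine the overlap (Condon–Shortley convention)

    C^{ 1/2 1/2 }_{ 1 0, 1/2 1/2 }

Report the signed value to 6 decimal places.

-0.577350  (= −√(1/3))

√[2·1!1!0!/3! · 1!1!1!0!1!0!] = √(1/3)
  +(−1)^1/∏(1,0,0,0,1,0)! = -1  (running -1)
⟨..|..⟩ = √(1/3)·(-1) = -0.577350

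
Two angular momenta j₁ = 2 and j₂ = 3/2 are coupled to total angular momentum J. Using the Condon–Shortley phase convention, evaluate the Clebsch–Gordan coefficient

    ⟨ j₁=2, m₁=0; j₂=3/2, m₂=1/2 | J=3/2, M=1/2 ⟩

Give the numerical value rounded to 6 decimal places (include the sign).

√[4·2!2!1!/6! · 2!2!2!1!2!1!] = √(16/45)
  +(−1)^1/∏(1,1,1,1,1,0)! = -1  (running -1)
  +(−1)^2/∏(2,0,0,0,2,1)! = 1/4  (running -3/4)
⟨..|..⟩ = √(16/45)·(-3/4) = -0.447214

−√(1/5) ≈ -0.447214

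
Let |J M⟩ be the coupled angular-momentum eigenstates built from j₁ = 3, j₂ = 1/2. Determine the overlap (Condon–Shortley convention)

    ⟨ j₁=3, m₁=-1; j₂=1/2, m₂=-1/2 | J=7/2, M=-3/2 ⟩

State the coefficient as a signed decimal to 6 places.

+√(5/7) ≈ +0.845154

j₁+j₂−J=0  J+j₁−j₂=6  J−j₁+j₂=1  j₁+j₂+J+1=8
(j₁±m₁, j₂±m₂, J±M) = (2,4,0,1,2,5)
P² = 11520/7
sum k=0..0:
  [0] +1/48 = 1/48
S = 1/48
C² = P²·S² = 5/7 ; C = +0.845154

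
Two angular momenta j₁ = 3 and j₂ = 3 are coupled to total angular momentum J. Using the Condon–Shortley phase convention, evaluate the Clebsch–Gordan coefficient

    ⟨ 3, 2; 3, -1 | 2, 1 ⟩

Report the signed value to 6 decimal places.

√[5·4!2!2!/9! · 5!1!2!4!3!1!] = √(320/7)
  +(−1)^0/∏(0,4,1,2,1,0)! = 1/48  (running 1/48)
  +(−1)^1/∏(1,3,0,1,2,1)! = -1/12  (running -1/16)
⟨..|..⟩ = √(320/7)·(-1/16) = -0.422577

−√(5/28) ≈ -0.422577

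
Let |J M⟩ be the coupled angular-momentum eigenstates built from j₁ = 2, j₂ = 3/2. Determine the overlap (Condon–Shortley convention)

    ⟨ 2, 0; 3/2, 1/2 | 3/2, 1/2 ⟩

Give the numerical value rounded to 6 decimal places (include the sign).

-0.447214  (= −√(1/5))

√[4·2!2!1!/6! · 2!2!2!1!2!1!] = √(16/45)
  +(−1)^1/∏(1,1,1,1,1,0)! = -1  (running -1)
  +(−1)^2/∏(2,0,0,0,2,1)! = 1/4  (running -3/4)
⟨..|..⟩ = √(16/45)·(-3/4) = -0.447214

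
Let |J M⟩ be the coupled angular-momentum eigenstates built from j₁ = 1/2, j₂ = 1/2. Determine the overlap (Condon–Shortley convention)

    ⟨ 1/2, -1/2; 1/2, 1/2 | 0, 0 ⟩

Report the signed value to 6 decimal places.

-0.707107  (= −√(1/2))

√[1·1!0!0!/2! · 0!1!1!0!0!0!] = √(1/2)
  +(−1)^1/∏(1,0,0,0,0,0)! = -1  (running -1)
⟨..|..⟩ = √(1/2)·(-1) = -0.707107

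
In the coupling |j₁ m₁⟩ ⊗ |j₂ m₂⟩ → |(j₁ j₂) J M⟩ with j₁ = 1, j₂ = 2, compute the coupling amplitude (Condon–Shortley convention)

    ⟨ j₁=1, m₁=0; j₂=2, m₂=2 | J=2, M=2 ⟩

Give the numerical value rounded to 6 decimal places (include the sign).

−√(2/3) ≈ -0.816497

triangle: 1!×1!×3!/6! = 6/720
(j±m)!: 1!×1!×4!×0!×4!×0! = 576
prefactor² = (2J+1)×Δ×N² = 24
  k=1: −1/(1!×0!×0!×3!×1!×0!) = -1/6
Σ = -1/6  ⇒  CG² = 24×(-1/6)² = 2/3
CG = −√(2/3) = -0.816497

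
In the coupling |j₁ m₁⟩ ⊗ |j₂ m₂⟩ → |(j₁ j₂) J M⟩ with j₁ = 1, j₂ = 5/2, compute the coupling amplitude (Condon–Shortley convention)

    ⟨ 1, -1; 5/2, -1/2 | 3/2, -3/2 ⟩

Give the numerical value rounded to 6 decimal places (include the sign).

+0.258199

j₁+j₂−J=2  J+j₁−j₂=0  J−j₁+j₂=3  j₁+j₂+J+1=6
(j₁±m₁, j₂±m₂, J±M) = (0,2,2,3,0,3)
P² = 48/5
sum k=2..2:
  [2] +1/12 = 1/12
S = 1/12
C² = P²·S² = 1/15 ; C = +0.258199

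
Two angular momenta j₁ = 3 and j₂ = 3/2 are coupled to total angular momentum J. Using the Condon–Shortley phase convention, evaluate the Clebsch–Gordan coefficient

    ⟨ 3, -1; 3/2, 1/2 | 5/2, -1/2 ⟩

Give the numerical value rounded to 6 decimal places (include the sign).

−√(1/70) = -0.119523

triangle: 2!·4!·1!/8! = 48/40320
(j±m)!: 2!·4!·2!·1!·2!·3! = 1152
prefactor² = (2J+1)·Δ·N² = 288/35
  k=1: −1/(1!·1!·3!·1!·1!·0!) = -1/6
  k=2: +1/(2!·0!·2!·0!·2!·1!) = 1/8
Σ = -1/24  ⇒  CG² = 288/35·(-1/24)² = 1/70
CG = −√(1/70) = -0.119523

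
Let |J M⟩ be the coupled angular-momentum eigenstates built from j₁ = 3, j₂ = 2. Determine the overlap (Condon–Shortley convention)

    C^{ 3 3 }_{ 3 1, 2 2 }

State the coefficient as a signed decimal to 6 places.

j₁+j₂−J=2  J+j₁−j₂=4  J−j₁+j₂=2  j₁+j₂+J+1=9
(j₁±m₁, j₂±m₂, J±M) = (4,2,4,0,6,0)
P² = 1536
sum k=2..2:
  [2] +1/96 = 1/96
S = 1/96
C² = P²·S² = 1/6 ; C = +0.408248

+0.408248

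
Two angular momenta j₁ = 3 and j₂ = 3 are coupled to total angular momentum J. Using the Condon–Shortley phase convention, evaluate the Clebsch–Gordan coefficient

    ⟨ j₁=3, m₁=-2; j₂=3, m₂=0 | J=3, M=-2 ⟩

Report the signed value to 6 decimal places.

√[7·3!3!3!/10! · 1!5!3!3!1!5!] = √(216)
  +(−1)^2/∏(2,1,3,1,0,2)! = 1/24  (running 1/24)
  +(−1)^3/∏(3,0,2,0,1,3)! = -1/72  (running 1/36)
⟨..|..⟩ = √(216)·(1/36) = +0.408248

+0.408248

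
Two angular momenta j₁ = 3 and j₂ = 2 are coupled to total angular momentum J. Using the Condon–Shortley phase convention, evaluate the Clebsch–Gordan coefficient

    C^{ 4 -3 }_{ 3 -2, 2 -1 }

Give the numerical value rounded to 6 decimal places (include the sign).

j₁+j₂−J=1  J+j₁−j₂=5  J−j₁+j₂=3  j₁+j₂+J+1=10
(j₁±m₁, j₂±m₂, J±M) = (1,5,1,3,1,7)
P² = 6480
sum k=0..1:
  [0] +1/240 = 1/240
  [1] −1/144 = -1/144
S = -1/360
C² = P²·S² = 1/20 ; C = -0.223607

-0.223607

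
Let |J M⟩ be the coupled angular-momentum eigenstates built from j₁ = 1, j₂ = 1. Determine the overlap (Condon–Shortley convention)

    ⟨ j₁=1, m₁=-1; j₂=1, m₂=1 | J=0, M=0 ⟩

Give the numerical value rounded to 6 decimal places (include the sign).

+0.577350  (= +√(1/3))

√[1·2!0!0!/3! · 0!2!2!0!0!0!] = √(4/3)
  +(−1)^2/∏(2,0,0,0,0,0)! = 1/2  (running 1/2)
⟨..|..⟩ = √(4/3)·(1/2) = +0.577350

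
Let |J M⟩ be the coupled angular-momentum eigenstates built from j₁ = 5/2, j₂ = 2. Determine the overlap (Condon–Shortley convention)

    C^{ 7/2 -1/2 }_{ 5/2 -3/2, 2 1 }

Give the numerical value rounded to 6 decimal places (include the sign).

-0.619780

triangle: 1!·4!·3!/9! = 144/362880
(j±m)!: 1!·4!·3!·1!·3!·4! = 20736
prefactor² = (2J+1)·Δ·N² = 2304/35
  k=0: +1/(0!·1!·4!·3!·0!·0!) = 1/144
  k=1: −1/(1!·0!·3!·2!·1!·1!) = -1/12
Σ = -11/144  ⇒  CG² = 2304/35·(-11/144)² = 121/315
CG = −√(121/315) = -0.619780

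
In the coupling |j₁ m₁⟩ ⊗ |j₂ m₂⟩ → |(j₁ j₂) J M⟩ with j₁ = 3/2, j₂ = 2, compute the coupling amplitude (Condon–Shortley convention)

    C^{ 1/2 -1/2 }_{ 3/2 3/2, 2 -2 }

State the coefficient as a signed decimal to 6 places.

triangle: 3!·0!·1!/5! = 6/120
(j±m)!: 3!·0!·0!·4!·0!·1! = 144
prefactor² = (2J+1)·Δ·N² = 72/5
  k=0: +1/(0!·3!·0!·0!·0!·1!) = 1/6
Σ = 1/6  ⇒  CG² = 72/5·1/6² = 2/5
CG = +√(2/5) = +0.632456

+√(2/5) = +0.632456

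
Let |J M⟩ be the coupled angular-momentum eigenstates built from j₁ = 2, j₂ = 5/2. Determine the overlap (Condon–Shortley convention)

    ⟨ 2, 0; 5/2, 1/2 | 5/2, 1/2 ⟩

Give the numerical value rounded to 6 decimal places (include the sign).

√[6·2!2!3!/8! · 2!2!3!2!3!2!] = √(72/35)
  +(−1)^0/∏(0,2,2,3,0,0)! = 1/24  (running 1/24)
  +(−1)^1/∏(1,1,1,2,1,1)! = -1/2  (running -11/24)
  +(−1)^2/∏(2,0,0,1,2,2)! = 1/8  (running -1/3)
⟨..|..⟩ = √(72/35)·(-1/3) = -0.478091

-0.478091  (= −√(8/35))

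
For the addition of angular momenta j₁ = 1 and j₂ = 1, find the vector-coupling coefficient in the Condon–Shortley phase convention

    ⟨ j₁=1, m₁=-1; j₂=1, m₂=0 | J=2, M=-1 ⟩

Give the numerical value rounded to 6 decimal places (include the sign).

+√(1/2) ≈ +0.707107

triangle: 0!×2!×2!/5! = 4/120
(j±m)!: 0!×2!×1!×1!×1!×3! = 12
prefactor² = (2J+1)×Δ×N² = 2
  k=0: +1/(0!×0!×2!×1!×0!×1!) = 1/2
Σ = 1/2  ⇒  CG² = 2×1/2² = 1/2
CG = +√(1/2) = +0.707107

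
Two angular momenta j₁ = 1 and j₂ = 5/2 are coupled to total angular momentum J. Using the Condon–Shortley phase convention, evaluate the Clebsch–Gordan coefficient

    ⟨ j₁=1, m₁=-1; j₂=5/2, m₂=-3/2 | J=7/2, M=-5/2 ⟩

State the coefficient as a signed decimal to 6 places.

+√(5/7) = +0.845154

√[8·0!2!5!/8! · 0!2!1!4!1!6!] = √(11520/7)
  +(−1)^0/∏(0,0,2,1,0,4)! = 1/48  (running 1/48)
⟨..|..⟩ = √(11520/7)·(1/48) = +0.845154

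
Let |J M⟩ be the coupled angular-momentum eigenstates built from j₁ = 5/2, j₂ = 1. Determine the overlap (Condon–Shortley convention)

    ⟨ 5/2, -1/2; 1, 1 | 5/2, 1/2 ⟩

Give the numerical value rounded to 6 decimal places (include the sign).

−√(18/35) = -0.717137

√[6·1!4!1!/7! · 2!3!2!0!3!2!] = √(288/35)
  +(−1)^1/∏(1,0,2,1,2,0)! = -1/4  (running -1/4)
⟨..|..⟩ = √(288/35)·(-1/4) = -0.717137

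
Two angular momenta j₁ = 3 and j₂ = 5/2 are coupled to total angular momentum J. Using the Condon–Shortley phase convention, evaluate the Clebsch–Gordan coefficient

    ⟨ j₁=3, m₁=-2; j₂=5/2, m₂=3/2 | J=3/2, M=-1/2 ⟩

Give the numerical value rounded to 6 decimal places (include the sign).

-0.218218

triangle: 4!×2!×1!/8! = 48/40320
(j±m)!: 1!×5!×4!×1!×1!×2! = 5760
prefactor² = (2J+1)×Δ×N² = 192/7
  k=3: −1/(3!×1!×2!×1!×0!×0!) = -1/12
  k=4: +1/(4!×0!×1!×0!×1!×1!) = 1/24
Σ = -1/24  ⇒  CG² = 192/7×(-1/24)² = 1/21
CG = −√(1/21) = -0.218218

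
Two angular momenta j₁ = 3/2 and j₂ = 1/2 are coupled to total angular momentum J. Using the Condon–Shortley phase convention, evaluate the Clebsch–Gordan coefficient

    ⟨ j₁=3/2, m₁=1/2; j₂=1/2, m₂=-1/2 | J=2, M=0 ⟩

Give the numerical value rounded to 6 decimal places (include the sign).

√[5·0!3!1!/5! · 2!1!0!1!2!2!] = √(2)
  +(−1)^0/∏(0,0,1,0,2,1)! = 1/2  (running 1/2)
⟨..|..⟩ = √(2)·(1/2) = +0.707107

+0.707107  (= +√(1/2))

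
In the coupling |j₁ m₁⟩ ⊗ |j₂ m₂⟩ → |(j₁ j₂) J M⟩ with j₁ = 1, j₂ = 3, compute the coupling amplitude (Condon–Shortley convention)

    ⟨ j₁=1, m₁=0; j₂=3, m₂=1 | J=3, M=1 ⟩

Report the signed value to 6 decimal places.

-0.288675

j₁+j₂−J=1  J+j₁−j₂=1  J−j₁+j₂=5  j₁+j₂+J+1=8
(j₁±m₁, j₂±m₂, J±M) = (1,1,4,2,4,2)
P² = 48
sum k=0..1:
  [0] +1/24 = 1/24
  [1] −1/12 = -1/12
S = -1/24
C² = P²·S² = 1/12 ; C = -0.288675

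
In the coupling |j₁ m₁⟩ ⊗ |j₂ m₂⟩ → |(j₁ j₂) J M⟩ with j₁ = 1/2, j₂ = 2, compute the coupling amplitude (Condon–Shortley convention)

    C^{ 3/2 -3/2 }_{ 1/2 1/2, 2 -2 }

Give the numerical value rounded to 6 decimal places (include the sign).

√[4·1!0!3!/5! · 1!0!0!4!0!3!] = √(144/5)
  +(−1)^0/∏(0,1,0,0,0,3)! = 1/6  (running 1/6)
⟨..|..⟩ = √(144/5)·(1/6) = +0.894427

+√(4/5) = +0.894427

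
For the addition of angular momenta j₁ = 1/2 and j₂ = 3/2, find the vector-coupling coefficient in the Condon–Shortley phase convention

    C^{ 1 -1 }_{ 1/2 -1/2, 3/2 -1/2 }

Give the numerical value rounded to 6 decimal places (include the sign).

triangle: 1!*0!*2!/4! = 2/24
(j±m)!: 0!*1!*1!*2!*0!*2! = 4
prefactor² = (2J+1)*Δ*N² = 1
  k=1: −1/(1!*0!*0!*0!*0!*2!) = -1/2
Σ = -1/2  ⇒  CG² = 1*(-1/2)² = 1/4
CG = −√(1/4) = -0.500000

-0.500000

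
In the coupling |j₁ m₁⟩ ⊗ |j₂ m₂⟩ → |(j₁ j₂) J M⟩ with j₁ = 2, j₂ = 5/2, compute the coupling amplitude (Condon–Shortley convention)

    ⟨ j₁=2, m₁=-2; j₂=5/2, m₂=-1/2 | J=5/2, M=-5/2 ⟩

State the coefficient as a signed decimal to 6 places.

+√(3/14) = +0.462910

√[6·2!2!3!/8! · 0!4!2!3!0!5!] = √(864/7)
  +(−1)^2/∏(2,0,2,0,0,3)! = 1/24  (running 1/24)
⟨..|..⟩ = √(864/7)·(1/24) = +0.462910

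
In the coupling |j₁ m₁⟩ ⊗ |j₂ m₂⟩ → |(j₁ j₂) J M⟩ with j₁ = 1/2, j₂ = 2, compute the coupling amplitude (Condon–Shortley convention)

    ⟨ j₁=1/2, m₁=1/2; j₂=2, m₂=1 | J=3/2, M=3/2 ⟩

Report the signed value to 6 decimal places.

√[4·1!0!3!/5! · 1!0!3!1!3!0!] = √(36/5)
  +(−1)^0/∏(0,1,0,3,0,0)! = 1/6  (running 1/6)
⟨..|..⟩ = √(36/5)·(1/6) = +0.447214

+√(1/5) = +0.447214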